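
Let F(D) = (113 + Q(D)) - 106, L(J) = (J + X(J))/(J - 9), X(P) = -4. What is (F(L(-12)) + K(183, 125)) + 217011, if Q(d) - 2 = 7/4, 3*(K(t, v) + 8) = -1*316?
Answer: 2602901/12 ≈ 2.1691e+5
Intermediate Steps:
K(t, v) = -340/3 (K(t, v) = -8 + (-1*316)/3 = -8 + (1/3)*(-316) = -8 - 316/3 = -340/3)
Q(d) = 15/4 (Q(d) = 2 + 7/4 = 15/4)
L(J) = (-4 + J)/(-9 + J) (L(J) = (J - 4)/(J - 9) = (-4 + J)/(-9 + J))
F(D) = 43/4 (F(D) = (113 + 15/4) - 106 = 467/4 - 106 = 43/4)
(F(L(-12)) + K(183, 125)) + 217011 = (43/4 - 340/3) + 217011 = -1231/12 + 217011 = 2602901/12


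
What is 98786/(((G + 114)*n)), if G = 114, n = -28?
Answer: -49393/3192 ≈ -15.474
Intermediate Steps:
98786/(((G + 114)*n)) = 98786/(((114 + 114)*(-28))) = 98786/((228*(-28))) = 98786/(-6384) = 98786*(-1/6384) = -49393/3192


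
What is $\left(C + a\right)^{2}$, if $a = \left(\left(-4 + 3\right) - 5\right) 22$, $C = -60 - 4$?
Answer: $38416$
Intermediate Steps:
$C = -64$
$a = -132$ ($a = \left(-1 - 5\right) 22 = \left(-6\right) 22 = -132$)
$\left(C + a\right)^{2} = \left(-64 - 132\right)^{2} = \left(-196\right)^{2} = 38416$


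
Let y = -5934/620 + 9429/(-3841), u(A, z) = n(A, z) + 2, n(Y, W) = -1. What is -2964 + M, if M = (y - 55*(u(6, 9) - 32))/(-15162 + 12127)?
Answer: -10713333416713/3613804850 ≈ -2964.6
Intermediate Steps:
u(A, z) = 1 (u(A, z) = -1 + 2 = 1)
y = -14319237/1190710 (y = -5934*1/620 + 9429*(-1/3841) = -2967/310 - 9429/3841 = -14319237/1190710 ≈ -12.026)
M = -2015841313/3613804850 (M = (-14319237/1190710 - 55*(1 - 32))/(-15162 + 12127) = (-14319237/1190710 - 55*(-31))/(-3035) = (-14319237/1190710 + 1705)*(-1/3035) = (2015841313/1190710)*(-1/3035) = -2015841313/3613804850 ≈ -0.55782)
-2964 + M = -2964 - 2015841313/3613804850 = -10713333416713/3613804850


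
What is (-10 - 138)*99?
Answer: -14652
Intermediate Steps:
(-10 - 138)*99 = -148*99 = -14652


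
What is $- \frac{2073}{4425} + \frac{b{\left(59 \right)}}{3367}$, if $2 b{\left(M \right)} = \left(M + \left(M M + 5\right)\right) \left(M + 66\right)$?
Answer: $\frac{648956181}{9932650} \approx 65.336$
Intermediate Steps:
$b{\left(M \right)} = \frac{\left(66 + M\right) \left(5 + M + M^{2}\right)}{2}$ ($b{\left(M \right)} = \frac{\left(M + \left(M M + 5\right)\right) \left(M + 66\right)}{2} = \frac{\left(M + \left(M^{2} + 5\right)\right) \left(66 + M\right)}{2} = \frac{\left(M + \left(5 + M^{2}\right)\right) \left(66 + M\right)}{2} = \frac{\left(5 + M + M^{2}\right) \left(66 + M\right)}{2} = \frac{\left(66 + M\right) \left(5 + M + M^{2}\right)}{2}$)
$- \frac{2073}{4425} + \frac{b{\left(59 \right)}}{3367} = - \frac{2073}{4425} + \frac{165 + \frac{59^{3}}{2} + \frac{67 \cdot 59^{2}}{2} + \frac{71}{2} \cdot 59}{3367} = \left(-2073\right) \frac{1}{4425} + \left(165 + \frac{1}{2} \cdot 205379 + \frac{67}{2} \cdot 3481 + \frac{4189}{2}\right) \frac{1}{3367} = - \frac{691}{1475} + \left(165 + \frac{205379}{2} + \frac{233227}{2} + \frac{4189}{2}\right) \frac{1}{3367} = - \frac{691}{1475} + \frac{443125}{2} \cdot \frac{1}{3367} = - \frac{691}{1475} + \frac{443125}{6734} = \frac{648956181}{9932650}$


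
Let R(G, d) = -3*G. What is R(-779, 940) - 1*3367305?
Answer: -3364968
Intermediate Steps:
R(-779, 940) - 1*3367305 = -3*(-779) - 1*3367305 = 2337 - 3367305 = -3364968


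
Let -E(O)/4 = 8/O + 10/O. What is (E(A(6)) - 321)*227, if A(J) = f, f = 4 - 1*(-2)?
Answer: -75591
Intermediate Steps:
f = 6 (f = 4 + 2 = 6)
A(J) = 6
E(O) = -72/O (E(O) = -4*(8/O + 10/O) = -72/O)
(E(A(6)) - 321)*227 = (-72/6 - 321)*227 = (-72*⅙ - 321)*227 = (-12 - 321)*227 = -333*227 = -75591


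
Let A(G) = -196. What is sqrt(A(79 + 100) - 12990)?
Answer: I*sqrt(13186) ≈ 114.83*I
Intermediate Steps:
sqrt(A(79 + 100) - 12990) = sqrt(-196 - 12990) = sqrt(-13186) = I*sqrt(13186)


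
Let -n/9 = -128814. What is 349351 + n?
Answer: 1508677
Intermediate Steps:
n = 1159326 (n = -9*(-128814) = 1159326)
349351 + n = 349351 + 1159326 = 1508677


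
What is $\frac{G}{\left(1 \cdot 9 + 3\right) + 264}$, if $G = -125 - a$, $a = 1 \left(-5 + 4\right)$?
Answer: $- \frac{31}{69} \approx -0.44928$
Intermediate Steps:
$a = -1$ ($a = 1 \left(-1\right) = -1$)
$G = -124$ ($G = -125 - -1 = -125 + 1 = -124$)
$\frac{G}{\left(1 \cdot 9 + 3\right) + 264} = \frac{1}{\left(1 \cdot 9 + 3\right) + 264} \left(-124\right) = \frac{1}{\left(9 + 3\right) + 264} \left(-124\right) = \frac{1}{12 + 264} \left(-124\right) = \frac{1}{276} \left(-124\right) = - \frac{31}{69}$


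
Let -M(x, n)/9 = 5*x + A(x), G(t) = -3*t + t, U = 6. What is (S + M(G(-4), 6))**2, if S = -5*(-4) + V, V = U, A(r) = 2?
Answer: 123904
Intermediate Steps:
V = 6
G(t) = -2*t
M(x, n) = -18 - 45*x (M(x, n) = -9*(5*x + 2) = -9*(2 + 5*x) = -18 - 45*x)
S = 26 (S = -5*(-4) + 6 = 20 + 6 = 26)
(S + M(G(-4), 6))**2 = (26 + (-18 - (-90)*(-4)))**2 = (26 + (-18 - 45*8))**2 = (26 + (-18 - 360))**2 = (26 - 378)**2 = (-352)**2 = 123904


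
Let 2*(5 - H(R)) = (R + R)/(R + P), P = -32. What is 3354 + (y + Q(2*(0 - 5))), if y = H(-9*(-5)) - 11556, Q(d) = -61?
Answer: -107399/13 ≈ -8261.5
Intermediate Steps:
H(R) = 5 - R/(-32 + R) (H(R) = 5 - (R + R)/(2*(R - 32)) = 5 - 2*R/(2*(-32 + R)) = 5 - R/(-32 + R))
y = -150208/13 (y = 4*(-40 - 9*(-5))/(-32 - 9*(-5)) - 11556 = 4*(-40 + 45)/(-32 + 45) - 11556 = 4*5/13 - 11556 = 4*(1/13)*5 - 11556 = 20/13 - 11556 = -150208/13 ≈ -11554.)
3354 + (y + Q(2*(0 - 5))) = 3354 + (-150208/13 - 61) = 3354 - 151001/13 = -107399/13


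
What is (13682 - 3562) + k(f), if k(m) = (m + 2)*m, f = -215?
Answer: 55915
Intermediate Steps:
k(m) = m*(2 + m) (k(m) = (2 + m)*m = m*(2 + m))
(13682 - 3562) + k(f) = (13682 - 3562) - 215*(2 - 215) = 10120 - 215*(-213) = 10120 + 45795 = 55915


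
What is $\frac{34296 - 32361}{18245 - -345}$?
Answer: $\frac{387}{3718} \approx 0.10409$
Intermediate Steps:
$\frac{34296 - 32361}{18245 - -345} = \frac{1935}{18245 + 345} = \frac{1935}{18590} = 1935 \cdot \frac{1}{18590} = \frac{387}{3718}$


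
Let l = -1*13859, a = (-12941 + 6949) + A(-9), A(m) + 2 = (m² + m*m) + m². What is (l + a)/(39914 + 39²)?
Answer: -3922/8287 ≈ -0.47327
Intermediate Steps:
A(m) = -2 + 3*m² (A(m) = -2 + ((m² + m*m) + m²) = -2 + ((m² + m²) + m²) = -2 + (2*m² + m²) = -2 + 3*m²)
a = -5751 (a = (-12941 + 6949) + (-2 + 3*(-9)²) = -5992 + (-2 + 3*81) = -5992 + (-2 + 243) = -5992 + 241 = -5751)
l = -13859
(l + a)/(39914 + 39²) = (-13859 - 5751)/(39914 + 39²) = -19610/(39914 + 1521) = -19610/41435 = -19610*1/41435 = -3922/8287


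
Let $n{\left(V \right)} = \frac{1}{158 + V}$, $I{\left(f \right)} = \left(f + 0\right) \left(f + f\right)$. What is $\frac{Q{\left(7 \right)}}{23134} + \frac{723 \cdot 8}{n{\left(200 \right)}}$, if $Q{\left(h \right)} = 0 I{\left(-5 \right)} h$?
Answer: $2070672$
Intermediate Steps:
$I{\left(f \right)} = 2 f^{2}$ ($I{\left(f \right)} = f 2 f = 2 f^{2}$)
$Q{\left(h \right)} = 0$ ($Q{\left(h \right)} = 0 \cdot 2 \left(-5\right)^{2} h = 0 \cdot 2 \cdot 25 h = 0 \cdot 50 h = 0 h = 0$)
$\frac{Q{\left(7 \right)}}{23134} + \frac{723 \cdot 8}{n{\left(200 \right)}} = \frac{0}{23134} + \frac{723 \cdot 8}{\frac{1}{158 + 200}} = 0 \cdot \frac{1}{23134} + \frac{5784}{\frac{1}{358}} = 0 + 5784 \frac{1}{\frac{1}{358}} = 0 + 5784 \cdot 358 = 0 + 2070672 = 2070672$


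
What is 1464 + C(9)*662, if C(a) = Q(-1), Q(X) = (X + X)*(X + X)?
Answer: 4112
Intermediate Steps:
Q(X) = 4*X**2 (Q(X) = (2*X)*(2*X) = 4*X**2)
C(a) = 4 (C(a) = 4*(-1)**2 = 4*1 = 4)
1464 + C(9)*662 = 1464 + 4*662 = 1464 + 2648 = 4112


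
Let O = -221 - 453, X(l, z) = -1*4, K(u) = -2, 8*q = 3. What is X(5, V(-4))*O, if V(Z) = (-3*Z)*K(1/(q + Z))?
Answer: 2696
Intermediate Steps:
q = 3/8 (q = (⅛)*3 = 3/8 ≈ 0.37500)
V(Z) = 6*Z (V(Z) = -3*Z*(-2) = 6*Z)
X(l, z) = -4
O = -674
X(5, V(-4))*O = -4*(-674) = 2696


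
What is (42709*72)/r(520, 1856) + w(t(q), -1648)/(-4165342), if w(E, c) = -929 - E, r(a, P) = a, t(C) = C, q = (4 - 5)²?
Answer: 800539191876/135373615 ≈ 5913.6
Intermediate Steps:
q = 1 (q = (-1)² = 1)
(42709*72)/r(520, 1856) + w(t(q), -1648)/(-4165342) = (42709*72)/520 + (-929 - 1*1)/(-4165342) = 3075048*(1/520) + (-929 - 1)*(-1/4165342) = 384381/65 - 930*(-1/4165342) = 384381/65 + 465/2082671 = 800539191876/135373615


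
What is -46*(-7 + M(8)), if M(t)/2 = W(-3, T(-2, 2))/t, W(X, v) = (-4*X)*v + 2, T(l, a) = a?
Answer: 23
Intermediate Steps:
W(X, v) = 2 - 4*X*v (W(X, v) = -4*X*v + 2 = 2 - 4*X*v)
M(t) = 52/t (M(t) = 2*((2 - 4*(-3)*2)/t) = 2*((2 + 24)/t) = 2*(26/t) = 52/t)
-46*(-7 + M(8)) = -46*(-7 + 52/8) = -46*(-7 + 52*(1/8)) = -46*(-7 + 13/2) = -46*(-1/2) = 23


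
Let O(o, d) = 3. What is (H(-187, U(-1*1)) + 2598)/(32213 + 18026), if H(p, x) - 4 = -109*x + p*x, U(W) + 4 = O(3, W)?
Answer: 414/7177 ≈ 0.057684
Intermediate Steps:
U(W) = -1 (U(W) = -4 + 3 = -1)
H(p, x) = 4 - 109*x + p*x (H(p, x) = 4 + (-109*x + p*x) = 4 - 109*x + p*x)
(H(-187, U(-1*1)) + 2598)/(32213 + 18026) = ((4 - 109*(-1) - 187*(-1)) + 2598)/(32213 + 18026) = ((4 + 109 + 187) + 2598)/50239 = (300 + 2598)*(1/50239) = 2898*(1/50239) = 414/7177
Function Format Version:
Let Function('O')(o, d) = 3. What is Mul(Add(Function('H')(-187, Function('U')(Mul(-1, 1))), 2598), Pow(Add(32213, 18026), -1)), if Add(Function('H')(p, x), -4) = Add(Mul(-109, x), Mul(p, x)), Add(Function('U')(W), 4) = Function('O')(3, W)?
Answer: Rational(414, 7177) ≈ 0.057684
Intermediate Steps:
Function('U')(W) = -1 (Function('U')(W) = Add(-4, 3) = -1)
Function('H')(p, x) = Add(4, Mul(-109, x), Mul(p, x)) (Function('H')(p, x) = Add(4, Add(Mul(-109, x), Mul(p, x))) = Add(4, Mul(-109, x), Mul(p, x)))
Mul(Add(Function('H')(-187, Function('U')(Mul(-1, 1))), 2598), Pow(Add(32213, 18026), -1)) = Mul(Add(Add(4, Mul(-109, -1), Mul(-187, -1)), 2598), Pow(Add(32213, 18026), -1)) = Mul(Add(Add(4, 109, 187), 2598), Pow(50239, -1)) = Mul(Add(300, 2598), Rational(1, 50239)) = Mul(2898, Rational(1, 50239)) = Rational(414, 7177)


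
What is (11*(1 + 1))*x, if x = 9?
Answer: 198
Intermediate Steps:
(11*(1 + 1))*x = (11*(1 + 1))*9 = (11*2)*9 = 22*9 = 198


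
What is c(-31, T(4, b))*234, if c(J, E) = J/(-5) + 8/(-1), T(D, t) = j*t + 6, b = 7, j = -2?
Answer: -2106/5 ≈ -421.20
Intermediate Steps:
T(D, t) = 6 - 2*t (T(D, t) = -2*t + 6 = 6 - 2*t)
c(J, E) = -8 - J/5 (c(J, E) = J*(-⅕) + 8*(-1) = -J/5 - 8 = -8 - J/5)
c(-31, T(4, b))*234 = (-8 - ⅕*(-31))*234 = (-8 + 31/5)*234 = -9/5*234 = -2106/5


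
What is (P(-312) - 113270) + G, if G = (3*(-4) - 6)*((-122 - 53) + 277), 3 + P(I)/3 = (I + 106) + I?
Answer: -116669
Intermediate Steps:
P(I) = 309 + 6*I (P(I) = -9 + 3*((I + 106) + I) = -9 + 3*((106 + I) + I) = -9 + 3*(106 + 2*I) = -9 + (318 + 6*I) = 309 + 6*I)
G = -1836 (G = (-12 - 6)*(-175 + 277) = -18*102 = -1836)
(P(-312) - 113270) + G = ((309 + 6*(-312)) - 113270) - 1836 = ((309 - 1872) - 113270) - 1836 = (-1563 - 113270) - 1836 = -114833 - 1836 = -116669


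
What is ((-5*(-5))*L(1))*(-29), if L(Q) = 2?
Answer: -1450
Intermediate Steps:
((-5*(-5))*L(1))*(-29) = (-5*(-5)*2)*(-29) = (25*2)*(-29) = 50*(-29) = -1450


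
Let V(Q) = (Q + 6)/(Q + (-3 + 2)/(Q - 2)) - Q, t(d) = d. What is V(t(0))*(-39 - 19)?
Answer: -696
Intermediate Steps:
V(Q) = -Q + (6 + Q)/(Q - 1/(-2 + Q)) (V(Q) = (6 + Q)/(Q - 1/(-2 + Q)) - Q = -Q + (6 + Q)/(Q - 1/(-2 + Q)))
V(t(0))*(-39 - 19) = ((12 + 0³ - 5*0 - 3*0²)/(1 - 1*0² + 2*0))*(-39 - 19) = ((12 + 0 + 0 - 3*0)/(1 - 1*0 + 0))*(-58) = ((12 + 0 + 0 + 0)/(1 + 0 + 0))*(-58) = (12/1)*(-58) = (1*12)*(-58) = 12*(-58) = -696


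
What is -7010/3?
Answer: -7010/3 ≈ -2336.7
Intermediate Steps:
-7010/3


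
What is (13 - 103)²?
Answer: 8100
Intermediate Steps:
(13 - 103)² = (-90)² = 8100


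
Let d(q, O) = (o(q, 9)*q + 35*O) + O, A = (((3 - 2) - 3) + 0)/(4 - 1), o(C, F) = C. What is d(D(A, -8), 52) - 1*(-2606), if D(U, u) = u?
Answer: 4542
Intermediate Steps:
A = -⅔ (A = ((1 - 3) + 0)/3 = (-2 + 0)*(⅓) = -2*⅓ = -⅔ ≈ -0.66667)
d(q, O) = q² + 36*O (d(q, O) = (q*q + 35*O) + O = (q² + 35*O) + O = q² + 36*O)
d(D(A, -8), 52) - 1*(-2606) = ((-8)² + 36*52) - 1*(-2606) = (64 + 1872) + 2606 = 1936 + 2606 = 4542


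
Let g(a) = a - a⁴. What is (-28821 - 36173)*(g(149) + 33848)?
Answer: 32032319157576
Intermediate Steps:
(-28821 - 36173)*(g(149) + 33848) = (-28821 - 36173)*((149 - 1*149⁴) + 33848) = -64994*((149 - 1*492884401) + 33848) = -64994*((149 - 492884401) + 33848) = -64994*(-492884252 + 33848) = -64994*(-492850404) = 32032319157576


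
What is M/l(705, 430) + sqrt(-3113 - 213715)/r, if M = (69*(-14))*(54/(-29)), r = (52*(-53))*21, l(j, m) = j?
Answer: 17388/6815 - I*sqrt(6023)/9646 ≈ 2.5514 - 0.0080456*I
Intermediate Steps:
r = -57876 (r = -2756*21 = -57876)
M = 52164/29 (M = -52164*(-1)/29 = -966*(-54/29) = 52164/29 ≈ 1798.8)
M/l(705, 430) + sqrt(-3113 - 213715)/r = (52164/29)/705 + sqrt(-3113 - 213715)/(-57876) = (52164/29)*(1/705) + sqrt(-216828)*(-1/57876) = 17388/6815 + (6*I*sqrt(6023))*(-1/57876) = 17388/6815 - I*sqrt(6023)/9646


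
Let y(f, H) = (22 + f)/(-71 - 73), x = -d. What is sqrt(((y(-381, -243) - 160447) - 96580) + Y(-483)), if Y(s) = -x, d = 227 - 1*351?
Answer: I*sqrt(37029385)/12 ≈ 507.1*I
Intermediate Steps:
d = -124 (d = 227 - 351 = -124)
x = 124 (x = -1*(-124) = 124)
y(f, H) = -11/72 - f/144 (y(f, H) = (22 + f)/(-144) = (22 + f)*(-1/144) = -11/72 - f/144)
Y(s) = -124 (Y(s) = -1*124 = -124)
sqrt(((y(-381, -243) - 160447) - 96580) + Y(-483)) = sqrt((((-11/72 - 1/144*(-381)) - 160447) - 96580) - 124) = sqrt((((-11/72 + 127/48) - 160447) - 96580) - 124) = sqrt(((359/144 - 160447) - 96580) - 124) = sqrt((-23104009/144 - 96580) - 124) = sqrt(-37011529/144 - 124) = sqrt(-37029385/144) = I*sqrt(37029385)/12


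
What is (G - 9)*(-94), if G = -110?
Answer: 11186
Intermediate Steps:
(G - 9)*(-94) = (-110 - 9)*(-94) = -119*(-94) = 11186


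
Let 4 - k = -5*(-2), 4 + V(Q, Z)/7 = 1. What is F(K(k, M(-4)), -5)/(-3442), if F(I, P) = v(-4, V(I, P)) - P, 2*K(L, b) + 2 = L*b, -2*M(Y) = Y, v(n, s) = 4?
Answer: -9/3442 ≈ -0.0026148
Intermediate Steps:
V(Q, Z) = -21 (V(Q, Z) = -28 + 7*1 = -28 + 7 = -21)
M(Y) = -Y/2
k = -6 (k = 4 - (-5)*(-2) = 4 - 1*10 = 4 - 10 = -6)
K(L, b) = -1 + L*b/2 (K(L, b) = -1 + (L*b)/2 = -1 + L*b/2)
F(I, P) = 4 - P
F(K(k, M(-4)), -5)/(-3442) = (4 - 1*(-5))/(-3442) = -(4 + 5)/3442 = -1/3442*9 = -9/3442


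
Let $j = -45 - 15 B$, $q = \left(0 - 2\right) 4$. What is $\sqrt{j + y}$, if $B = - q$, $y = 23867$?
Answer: $\sqrt{23702} \approx 153.95$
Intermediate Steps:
$q = -8$ ($q = \left(-2\right) 4 = -8$)
$B = 8$ ($B = \left(-1\right) \left(-8\right) = 8$)
$j = -165$ ($j = -45 - 120 = -165$)
$\sqrt{j + y} = \sqrt{-165 + 23867} = \sqrt{23702}$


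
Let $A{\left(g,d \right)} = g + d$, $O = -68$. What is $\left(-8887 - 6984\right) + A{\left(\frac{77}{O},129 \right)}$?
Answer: $- \frac{1070533}{68} \approx -15743.0$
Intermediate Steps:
$A{\left(g,d \right)} = d + g$
$\left(-8887 - 6984\right) + A{\left(\frac{77}{O},129 \right)} = \left(-8887 - 6984\right) + \left(129 + \frac{77}{-68}\right) = -15871 + \left(129 + 77 \left(- \frac{1}{68}\right)\right) = -15871 + \left(129 - \frac{77}{68}\right) = -15871 + \frac{8695}{68} = - \frac{1070533}{68}$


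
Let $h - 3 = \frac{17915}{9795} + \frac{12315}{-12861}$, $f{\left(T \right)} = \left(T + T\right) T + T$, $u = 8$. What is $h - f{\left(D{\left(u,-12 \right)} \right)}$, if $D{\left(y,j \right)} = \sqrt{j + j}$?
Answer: $\frac{145209503}{2799411} - 2 i \sqrt{6} \approx 51.871 - 4.899 i$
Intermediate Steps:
$D{\left(y,j \right)} = \sqrt{2} \sqrt{j}$ ($D{\left(y,j \right)} = \sqrt{2 j} = \sqrt{2} \sqrt{j}$)
$f{\left(T \right)} = T + 2 T^{2}$ ($f{\left(T \right)} = 2 T T + T = 2 T^{2} + T = T + 2 T^{2}$)
$h = \frac{10837775}{2799411}$ ($h = 3 + \left(\frac{17915}{9795} + \frac{12315}{-12861}\right) = 3 + \left(17915 \cdot \frac{1}{9795} + 12315 \left(- \frac{1}{12861}\right)\right) = 3 + \left(\frac{3583}{1959} - \frac{4105}{4287}\right) = 3 + \frac{2439542}{2799411} = \frac{10837775}{2799411} \approx 3.8714$)
$h - f{\left(D{\left(u,-12 \right)} \right)} = \frac{10837775}{2799411} - \sqrt{2} \sqrt{-12} \left(1 + 2 \sqrt{2} \sqrt{-12}\right) = \frac{10837775}{2799411} - \sqrt{2} \cdot 2 i \sqrt{3} \left(1 + 2 \sqrt{2} \cdot 2 i \sqrt{3}\right) = \frac{10837775}{2799411} - 2 i \sqrt{6} \left(1 + 2 \cdot 2 i \sqrt{6}\right) = \frac{10837775}{2799411} - 2 i \sqrt{6} \left(1 + 4 i \sqrt{6}\right)$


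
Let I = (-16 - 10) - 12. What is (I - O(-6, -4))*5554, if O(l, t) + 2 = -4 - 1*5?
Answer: -149958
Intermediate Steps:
O(l, t) = -11 (O(l, t) = -2 + (-4 - 1*5) = -2 + (-4 - 5) = -2 - 9 = -11)
I = -38 (I = -26 - 12 = -38)
(I - O(-6, -4))*5554 = (-38 - 1*(-11))*5554 = (-38 + 11)*5554 = -27*5554 = -149958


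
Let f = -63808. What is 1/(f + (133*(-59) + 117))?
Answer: -1/71538 ≈ -1.3979e-5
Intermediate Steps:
1/(f + (133*(-59) + 117)) = 1/(-63808 + (133*(-59) + 117)) = 1/(-63808 + (-7847 + 117)) = 1/(-63808 - 7730) = 1/(-71538) = -1/71538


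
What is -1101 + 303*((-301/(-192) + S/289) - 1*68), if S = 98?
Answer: -390769375/18496 ≈ -21127.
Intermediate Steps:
-1101 + 303*((-301/(-192) + S/289) - 1*68) = -1101 + 303*((-301/(-192) + 98/289) - 1*68) = -1101 + 303*((-301*(-1/192) + 98*(1/289)) - 68) = -1101 + 303*((301/192 + 98/289) - 68) = -1101 + 303*(105805/55488 - 68) = -1101 + 303*(-3667379/55488) = -1101 - 370405279/18496 = -390769375/18496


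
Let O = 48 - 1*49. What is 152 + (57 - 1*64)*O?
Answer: 159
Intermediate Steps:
O = -1 (O = 48 - 49 = -1)
152 + (57 - 1*64)*O = 152 + (57 - 1*64)*(-1) = 152 + (57 - 64)*(-1) = 152 - 7*(-1) = 152 + 7 = 159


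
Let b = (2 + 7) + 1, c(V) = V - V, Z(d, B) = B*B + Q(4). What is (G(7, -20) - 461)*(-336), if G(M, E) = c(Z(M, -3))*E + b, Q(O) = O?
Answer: 151536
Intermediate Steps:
Z(d, B) = 4 + B² (Z(d, B) = B*B + 4 = B² + 4 = 4 + B²)
c(V) = 0
b = 10 (b = 9 + 1 = 10)
G(M, E) = 10 (G(M, E) = 0*E + 10 = 0 + 10 = 10)
(G(7, -20) - 461)*(-336) = (10 - 461)*(-336) = -451*(-336) = 151536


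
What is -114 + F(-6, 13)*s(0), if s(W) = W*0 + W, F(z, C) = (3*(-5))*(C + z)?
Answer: -114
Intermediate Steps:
F(z, C) = -15*C - 15*z (F(z, C) = -15*(C + z) = -15*C - 15*z)
s(W) = W (s(W) = 0 + W = W)
-114 + F(-6, 13)*s(0) = -114 + (-15*13 - 15*(-6))*0 = -114 + (-195 + 90)*0 = -114 - 105*0 = -114 + 0 = -114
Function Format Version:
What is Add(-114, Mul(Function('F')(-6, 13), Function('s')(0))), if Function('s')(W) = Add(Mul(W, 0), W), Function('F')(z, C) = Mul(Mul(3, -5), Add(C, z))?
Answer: -114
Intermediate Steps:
Function('F')(z, C) = Add(Mul(-15, C), Mul(-15, z)) (Function('F')(z, C) = Mul(-15, Add(C, z)) = Add(Mul(-15, C), Mul(-15, z)))
Function('s')(W) = W (Function('s')(W) = Add(0, W) = W)
Add(-114, Mul(Function('F')(-6, 13), Function('s')(0))) = Add(-114, Mul(Add(Mul(-15, 13), Mul(-15, -6)), 0)) = Add(-114, Mul(Add(-195, 90), 0)) = Add(-114, Mul(-105, 0)) = Add(-114, 0) = -114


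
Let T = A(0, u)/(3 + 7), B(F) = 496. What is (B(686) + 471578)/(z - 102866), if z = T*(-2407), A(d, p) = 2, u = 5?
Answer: -2360370/516737 ≈ -4.5678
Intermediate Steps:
T = ⅕ (T = 2/(3 + 7) = 2/10 = 2*(⅒) = ⅕ ≈ 0.20000)
z = -2407/5 (z = (⅕)*(-2407) = -2407/5 ≈ -481.40)
(B(686) + 471578)/(z - 102866) = (496 + 471578)/(-2407/5 - 102866) = 472074/(-516737/5) = 472074*(-5/516737) = -2360370/516737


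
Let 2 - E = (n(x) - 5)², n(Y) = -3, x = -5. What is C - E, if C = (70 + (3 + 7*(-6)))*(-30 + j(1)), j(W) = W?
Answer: -837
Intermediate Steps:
C = -899 (C = (70 + (3 + 7*(-6)))*(-30 + 1) = (70 + (3 - 42))*(-29) = (70 - 39)*(-29) = 31*(-29) = -899)
E = -62 (E = 2 - (-3 - 5)² = 2 - 1*(-8)² = 2 - 1*64 = 2 - 64 = -62)
C - E = -899 - 1*(-62) = -899 + 62 = -837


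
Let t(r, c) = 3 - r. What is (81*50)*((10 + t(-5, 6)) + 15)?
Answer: 133650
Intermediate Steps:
(81*50)*((10 + t(-5, 6)) + 15) = (81*50)*((10 + (3 - 1*(-5))) + 15) = 4050*((10 + (3 + 5)) + 15) = 4050*((10 + 8) + 15) = 4050*(18 + 15) = 4050*33 = 133650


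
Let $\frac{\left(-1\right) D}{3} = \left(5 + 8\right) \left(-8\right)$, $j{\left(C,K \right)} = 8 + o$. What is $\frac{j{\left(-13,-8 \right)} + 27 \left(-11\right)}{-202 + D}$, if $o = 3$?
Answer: $- \frac{13}{5} \approx -2.6$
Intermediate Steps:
$j{\left(C,K \right)} = 11$ ($j{\left(C,K \right)} = 8 + 3 = 11$)
$D = 312$ ($D = - 3 \left(5 + 8\right) \left(-8\right) = - 3 \cdot 13 \left(-8\right) = \left(-3\right) \left(-104\right) = 312$)
$\frac{j{\left(-13,-8 \right)} + 27 \left(-11\right)}{-202 + D} = \frac{11 + 27 \left(-11\right)}{-202 + 312} = \frac{11 - 297}{110} = \left(-286\right) \frac{1}{110} = - \frac{13}{5}$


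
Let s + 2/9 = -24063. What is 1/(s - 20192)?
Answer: -9/398297 ≈ -2.2596e-5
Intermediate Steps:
s = -216569/9 (s = -2/9 - 24063 = -216569/9 ≈ -24063.)
1/(s - 20192) = 1/(-216569/9 - 20192) = 1/(-398297/9) = -9/398297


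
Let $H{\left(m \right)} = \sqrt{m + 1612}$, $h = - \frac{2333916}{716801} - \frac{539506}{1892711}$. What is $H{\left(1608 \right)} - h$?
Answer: $\frac{4804146926582}{1356697137511} + 2 \sqrt{805} \approx 60.286$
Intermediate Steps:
$h = - \frac{4804146926582}{1356697137511}$ ($h = \left(-2333916\right) \frac{1}{716801} - \frac{539506}{1892711} = - \frac{2333916}{716801} - \frac{539506}{1892711} = - \frac{4804146926582}{1356697137511} \approx -3.5411$)
$H{\left(m \right)} = \sqrt{1612 + m}$
$H{\left(1608 \right)} - h = \sqrt{1612 + 1608} - - \frac{4804146926582}{1356697137511} = \sqrt{3220} + \frac{4804146926582}{1356697137511} = 2 \sqrt{805} + \frac{4804146926582}{1356697137511} = \frac{4804146926582}{1356697137511} + 2 \sqrt{805}$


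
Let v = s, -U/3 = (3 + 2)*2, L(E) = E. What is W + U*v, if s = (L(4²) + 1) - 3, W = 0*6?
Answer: -420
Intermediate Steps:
W = 0
U = -30 (U = -3*(3 + 2)*2 = -15*2 = -3*10 = -30)
s = 14 (s = (4² + 1) - 3 = (16 + 1) - 3 = 17 - 3 = 14)
v = 14
W + U*v = 0 - 30*14 = 0 - 420 = -420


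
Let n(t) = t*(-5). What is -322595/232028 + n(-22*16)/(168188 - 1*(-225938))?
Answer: -63367353845/45724133764 ≈ -1.3859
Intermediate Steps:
n(t) = -5*t
-322595/232028 + n(-22*16)/(168188 - 1*(-225938)) = -322595/232028 + (-(-110)*16)/(168188 - 1*(-225938)) = -322595*1/232028 + (-5*(-352))/(168188 + 225938) = -322595/232028 + 1760/394126 = -322595/232028 + 1760*(1/394126) = -322595/232028 + 880/197063 = -63367353845/45724133764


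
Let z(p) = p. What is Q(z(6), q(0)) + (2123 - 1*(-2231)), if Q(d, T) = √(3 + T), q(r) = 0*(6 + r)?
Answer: 4354 + √3 ≈ 4355.7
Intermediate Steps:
q(r) = 0
Q(z(6), q(0)) + (2123 - 1*(-2231)) = √(3 + 0) + (2123 - 1*(-2231)) = √3 + (2123 + 2231) = √3 + 4354 = 4354 + √3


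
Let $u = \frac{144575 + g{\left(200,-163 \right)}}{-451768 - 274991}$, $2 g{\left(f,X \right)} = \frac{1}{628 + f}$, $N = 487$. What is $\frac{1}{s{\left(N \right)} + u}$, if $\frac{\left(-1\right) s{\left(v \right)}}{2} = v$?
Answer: $- \frac{1203512904}{1172460984697} \approx -0.0010265$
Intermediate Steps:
$g{\left(f,X \right)} = \frac{1}{2 \left(628 + f\right)}$
$s{\left(v \right)} = - 2 v$
$u = - \frac{239416201}{1203512904}$ ($u = \frac{144575 + \frac{1}{2 \left(628 + 200\right)}}{-451768 - 274991} = \frac{144575 + \frac{1}{2 \cdot 828}}{-726759} = \left(144575 + \frac{1}{2} \cdot \frac{1}{828}\right) \left(- \frac{1}{726759}\right) = \left(144575 + \frac{1}{1656}\right) \left(- \frac{1}{726759}\right) = \frac{239416201}{1656} \left(- \frac{1}{726759}\right) = - \frac{239416201}{1203512904} \approx -0.19893$)
$\frac{1}{s{\left(N \right)} + u} = \frac{1}{\left(-2\right) 487 - \frac{239416201}{1203512904}} = \frac{1}{-974 - \frac{239416201}{1203512904}} = \frac{1}{- \frac{1172460984697}{1203512904}} = - \frac{1203512904}{1172460984697}$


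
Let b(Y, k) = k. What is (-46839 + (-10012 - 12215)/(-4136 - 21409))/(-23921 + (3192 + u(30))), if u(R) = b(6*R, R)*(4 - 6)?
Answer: 398826676/177018335 ≈ 2.2530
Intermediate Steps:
u(R) = -2*R (u(R) = R*(4 - 6) = R*(-2) = -2*R)
(-46839 + (-10012 - 12215)/(-4136 - 21409))/(-23921 + (3192 + u(30))) = (-46839 + (-10012 - 12215)/(-4136 - 21409))/(-23921 + (3192 - 2*30)) = (-46839 - 22227/(-25545))/(-23921 + (3192 - 60)) = (-46839 - 22227*(-1/25545))/(-23921 + 3132) = (-46839 + 7409/8515)/(-20789) = -398826676/8515*(-1/20789) = 398826676/177018335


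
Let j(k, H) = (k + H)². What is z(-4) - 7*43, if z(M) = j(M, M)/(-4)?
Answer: -317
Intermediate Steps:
j(k, H) = (H + k)²
z(M) = -M² (z(M) = (M + M)²/(-4) = (2*M)²*(-¼) = (4*M²)*(-¼) = -M²)
z(-4) - 7*43 = -1*(-4)² - 7*43 = -1*16 - 301 = -16 - 301 = -317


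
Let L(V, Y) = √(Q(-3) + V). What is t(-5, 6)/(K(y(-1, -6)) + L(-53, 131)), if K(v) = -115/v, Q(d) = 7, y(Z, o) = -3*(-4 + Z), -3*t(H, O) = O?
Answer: 6/41 + 18*I*√46/943 ≈ 0.14634 + 0.12946*I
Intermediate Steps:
t(H, O) = -O/3
y(Z, o) = 12 - 3*Z
L(V, Y) = √(7 + V)
t(-5, 6)/(K(y(-1, -6)) + L(-53, 131)) = (-⅓*6)/(-115/(12 - 3*(-1)) + √(7 - 53)) = -2/(-115/(12 + 3) + √(-46)) = -2/(-115/15 + I*√46) = -2/(-115*1/15 + I*√46) = -2/(-23/3 + I*√46)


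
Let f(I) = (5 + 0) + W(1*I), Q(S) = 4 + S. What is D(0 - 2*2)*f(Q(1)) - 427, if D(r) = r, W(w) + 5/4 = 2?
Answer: -450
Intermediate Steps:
W(w) = 3/4 (W(w) = -5/4 + 2 = 3/4)
f(I) = 23/4 (f(I) = (5 + 0) + 3/4 = 5 + 3/4 = 23/4)
D(0 - 2*2)*f(Q(1)) - 427 = (0 - 2*2)*(23/4) - 427 = (0 - 4)*(23/4) - 427 = -4*23/4 - 427 = -23 - 427 = -450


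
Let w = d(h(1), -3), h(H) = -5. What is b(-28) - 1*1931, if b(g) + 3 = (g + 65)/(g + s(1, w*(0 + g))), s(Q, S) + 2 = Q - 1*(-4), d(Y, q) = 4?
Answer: -48387/25 ≈ -1935.5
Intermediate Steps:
w = 4
s(Q, S) = 2 + Q (s(Q, S) = -2 + (Q - 1*(-4)) = -2 + (Q + 4) = -2 + (4 + Q) = 2 + Q)
b(g) = -3 + (65 + g)/(3 + g) (b(g) = -3 + (g + 65)/(g + (2 + 1)) = -3 + (65 + g)/(g + 3) = -3 + (65 + g)/(3 + g))
b(-28) - 1*1931 = 2*(28 - 1*(-28))/(3 - 28) - 1*1931 = 2*(28 + 28)/(-25) - 1931 = 2*(-1/25)*56 - 1931 = -112/25 - 1931 = -48387/25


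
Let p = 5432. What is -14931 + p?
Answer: -9499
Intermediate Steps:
-14931 + p = -14931 + 5432 = -9499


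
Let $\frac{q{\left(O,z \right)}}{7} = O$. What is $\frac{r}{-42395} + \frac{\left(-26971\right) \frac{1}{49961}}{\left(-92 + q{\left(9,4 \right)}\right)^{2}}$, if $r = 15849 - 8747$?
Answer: $- \frac{299549597047}{1781319236395} \approx -0.16816$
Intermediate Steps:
$q{\left(O,z \right)} = 7 O$
$r = 7102$
$\frac{r}{-42395} + \frac{\left(-26971\right) \frac{1}{49961}}{\left(-92 + q{\left(9,4 \right)}\right)^{2}} = \frac{7102}{-42395} + \frac{\left(-26971\right) \frac{1}{49961}}{\left(-92 + 7 \cdot 9\right)^{2}} = 7102 \left(- \frac{1}{42395}\right) + \frac{\left(-26971\right) \frac{1}{49961}}{\left(-92 + 63\right)^{2}} = - \frac{7102}{42395} - \frac{26971}{49961 \left(-29\right)^{2}} = - \frac{7102}{42395} - \frac{26971}{49961 \cdot 841} = - \frac{7102}{42395} - \frac{26971}{42017201} = - \frac{299549597047}{1781319236395}$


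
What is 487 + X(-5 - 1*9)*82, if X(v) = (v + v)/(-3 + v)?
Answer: 10575/17 ≈ 622.06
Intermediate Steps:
X(v) = 2*v/(-3 + v) (X(v) = (2*v)/(-3 + v) = 2*v/(-3 + v))
487 + X(-5 - 1*9)*82 = 487 + (2*(-5 - 1*9)/(-3 + (-5 - 1*9)))*82 = 487 + (2*(-5 - 9)/(-3 + (-5 - 9)))*82 = 487 + (2*(-14)/(-3 - 14))*82 = 487 + (2*(-14)/(-17))*82 = 487 + (2*(-14)*(-1/17))*82 = 487 + (28/17)*82 = 487 + 2296/17 = 10575/17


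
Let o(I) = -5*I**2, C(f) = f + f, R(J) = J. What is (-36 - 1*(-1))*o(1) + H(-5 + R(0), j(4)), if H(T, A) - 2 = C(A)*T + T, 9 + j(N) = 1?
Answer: 252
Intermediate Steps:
j(N) = -8 (j(N) = -9 + 1 = -8)
C(f) = 2*f
H(T, A) = 2 + T + 2*A*T (H(T, A) = 2 + ((2*A)*T + T) = 2 + (2*A*T + T) = 2 + (T + 2*A*T) = 2 + T + 2*A*T)
(-36 - 1*(-1))*o(1) + H(-5 + R(0), j(4)) = (-36 - 1*(-1))*(-5*1**2) + (2 + (-5 + 0) + 2*(-8)*(-5 + 0)) = (-36 + 1)*(-5*1) + (2 - 5 + 2*(-8)*(-5)) = -35*(-5) + (2 - 5 + 80) = 175 + 77 = 252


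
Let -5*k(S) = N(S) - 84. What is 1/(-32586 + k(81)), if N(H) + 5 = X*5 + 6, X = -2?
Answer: -5/162837 ≈ -3.0706e-5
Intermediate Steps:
N(H) = -9 (N(H) = -5 + (-2*5 + 6) = -5 + (-10 + 6) = -5 - 4 = -9)
k(S) = 93/5 (k(S) = -(-9 - 84)/5 = -⅕*(-93) = 93/5)
1/(-32586 + k(81)) = 1/(-32586 + 93/5) = 1/(-162837/5) = -5/162837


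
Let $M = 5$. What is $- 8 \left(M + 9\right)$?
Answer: $-112$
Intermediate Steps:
$- 8 \left(M + 9\right) = - 8 \left(5 + 9\right) = \left(-8\right) 14 = -112$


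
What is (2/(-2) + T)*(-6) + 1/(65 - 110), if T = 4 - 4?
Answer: 269/45 ≈ 5.9778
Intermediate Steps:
T = 0
(2/(-2) + T)*(-6) + 1/(65 - 110) = (2/(-2) + 0)*(-6) + 1/(65 - 110) = (2*(-½) + 0)*(-6) + 1/(-45) = (-1 + 0)*(-6) - 1/45*1 = -1*(-6) - 1/45 = 6 - 1/45 = 269/45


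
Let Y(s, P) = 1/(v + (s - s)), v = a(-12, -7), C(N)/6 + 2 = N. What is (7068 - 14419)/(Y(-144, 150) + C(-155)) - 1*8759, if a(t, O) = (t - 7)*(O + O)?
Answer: -2192796023/250571 ≈ -8751.2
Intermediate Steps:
C(N) = -12 + 6*N
a(t, O) = 2*O*(-7 + t) (a(t, O) = (-7 + t)*(2*O) = 2*O*(-7 + t))
v = 266 (v = 2*(-7)*(-7 - 12) = 2*(-7)*(-19) = 266)
Y(s, P) = 1/266 (Y(s, P) = 1/(266 + (s - s)) = 1/(266 + 0) = 1/266)
(7068 - 14419)/(Y(-144, 150) + C(-155)) - 1*8759 = (7068 - 14419)/(1/266 + (-12 + 6*(-155))) - 1*8759 = -7351/(1/266 + (-12 - 930)) - 8759 = -7351/(1/266 - 942) - 8759 = -7351/(-250571/266) - 8759 = -7351*(-266/250571) - 8759 = 1955366/250571 - 8759 = -2192796023/250571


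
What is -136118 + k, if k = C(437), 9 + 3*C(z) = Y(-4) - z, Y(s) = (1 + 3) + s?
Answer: -408800/3 ≈ -1.3627e+5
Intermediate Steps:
Y(s) = 4 + s
C(z) = -3 - z/3 (C(z) = -3 + ((4 - 4) - z)/3 = -3 + (0 - z)/3 = -3 + (-z)/3 = -3 - z/3)
k = -446/3 (k = -3 - ⅓*437 = -3 - 437/3 = -446/3 ≈ -148.67)
-136118 + k = -136118 - 446/3 = -408800/3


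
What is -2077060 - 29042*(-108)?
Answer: 1059476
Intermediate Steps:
-2077060 - 29042*(-108) = -2077060 + 3136536 = 1059476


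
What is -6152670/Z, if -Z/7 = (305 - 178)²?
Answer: 6152670/112903 ≈ 54.495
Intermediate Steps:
Z = -112903 (Z = -7*(305 - 178)² = -7*127² = -7*16129 = -112903)
-6152670/Z = -6152670/(-112903) = -6152670*(-1/112903) = 6152670/112903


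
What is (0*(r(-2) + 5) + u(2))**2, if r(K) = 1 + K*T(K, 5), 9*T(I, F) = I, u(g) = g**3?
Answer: 64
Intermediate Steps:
T(I, F) = I/9
r(K) = 1 + K**2/9 (r(K) = 1 + K*(K/9) = 1 + K**2/9)
(0*(r(-2) + 5) + u(2))**2 = (0*((1 + (1/9)*(-2)**2) + 5) + 2**3)**2 = (0*((1 + (1/9)*4) + 5) + 8)**2 = (0*((1 + 4/9) + 5) + 8)**2 = (0*(13/9 + 5) + 8)**2 = (0*(58/9) + 8)**2 = (0 + 8)**2 = 8**2 = 64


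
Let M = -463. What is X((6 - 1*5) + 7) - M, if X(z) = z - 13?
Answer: 458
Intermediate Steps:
X(z) = -13 + z
X((6 - 1*5) + 7) - M = (-13 + ((6 - 1*5) + 7)) - 1*(-463) = (-13 + ((6 - 5) + 7)) + 463 = (-13 + (1 + 7)) + 463 = (-13 + 8) + 463 = -5 + 463 = 458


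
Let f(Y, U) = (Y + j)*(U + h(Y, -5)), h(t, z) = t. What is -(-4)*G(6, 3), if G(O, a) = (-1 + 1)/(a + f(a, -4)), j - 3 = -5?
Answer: 0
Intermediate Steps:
j = -2 (j = 3 - 5 = -2)
f(Y, U) = (-2 + Y)*(U + Y) (f(Y, U) = (Y - 2)*(U + Y) = (-2 + Y)*(U + Y))
G(O, a) = 0 (G(O, a) = (-1 + 1)/(a + (a**2 - 2*(-4) - 2*a - 4*a)) = 0/(a + (a**2 + 8 - 2*a - 4*a)) = 0/(a + (8 + a**2 - 6*a)) = 0/(8 + a**2 - 5*a) = 0)
-(-4)*G(6, 3) = -(-4)*0 = -1*0 = 0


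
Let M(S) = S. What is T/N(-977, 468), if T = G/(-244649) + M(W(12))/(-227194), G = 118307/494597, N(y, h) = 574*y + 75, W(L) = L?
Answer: 739455288997/7707440051460621226843 ≈ 9.5940e-11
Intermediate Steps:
N(y, h) = 75 + 574*y
G = 118307/494597 (G = 118307*(1/494597) = 118307/494597 ≈ 0.23920)
T = -739455288997/13745539333076441 (T = (118307/494597)/(-244649) + 12/(-227194) = (118307/494597)*(-1/244649) + 12*(-1/227194) = -118307/121002661453 - 6/113597 = -739455288997/13745539333076441 ≈ -5.3796e-5)
T/N(-977, 468) = -739455288997/(13745539333076441*(75 + 574*(-977))) = -739455288997/(13745539333076441*(75 - 560798)) = -739455288997/13745539333076441/(-560723) = -739455288997/13745539333076441*(-1/560723) = 739455288997/7707440051460621226843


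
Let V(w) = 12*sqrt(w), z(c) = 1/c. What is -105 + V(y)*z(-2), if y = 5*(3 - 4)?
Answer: -105 - 6*I*sqrt(5) ≈ -105.0 - 13.416*I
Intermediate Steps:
y = -5 (y = 5*(-1) = -5)
z(c) = 1/c
-105 + V(y)*z(-2) = -105 + (12*sqrt(-5))/(-2) = -105 + (12*(I*sqrt(5)))*(-1/2) = -105 + (12*I*sqrt(5))*(-1/2) = -105 - 6*I*sqrt(5)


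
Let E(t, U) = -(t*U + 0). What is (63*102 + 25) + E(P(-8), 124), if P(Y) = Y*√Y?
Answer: 6451 + 1984*I*√2 ≈ 6451.0 + 2805.8*I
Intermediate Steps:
P(Y) = Y^(3/2)
E(t, U) = -U*t (E(t, U) = -(U*t + 0) = -U*t)
(63*102 + 25) + E(P(-8), 124) = (63*102 + 25) - 1*124*(-8)^(3/2) = (6426 + 25) - 1*124*(-16*I*√2) = 6451 + 1984*I*√2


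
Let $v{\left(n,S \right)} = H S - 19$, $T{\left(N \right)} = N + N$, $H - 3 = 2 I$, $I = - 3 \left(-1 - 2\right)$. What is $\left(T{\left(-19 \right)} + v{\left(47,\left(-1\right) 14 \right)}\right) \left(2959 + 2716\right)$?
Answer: $-1991925$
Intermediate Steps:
$I = 9$ ($I = \left(-3\right) \left(-3\right) = 9$)
$H = 21$ ($H = 3 + 2 \cdot 9 = 3 + 18 = 21$)
$T{\left(N \right)} = 2 N$
$v{\left(n,S \right)} = -19 + 21 S$ ($v{\left(n,S \right)} = 21 S - 19 = -19 + 21 S$)
$\left(T{\left(-19 \right)} + v{\left(47,\left(-1\right) 14 \right)}\right) \left(2959 + 2716\right) = \left(2 \left(-19\right) + \left(-19 + 21 \left(\left(-1\right) 14\right)\right)\right) \left(2959 + 2716\right) = \left(-38 + \left(-19 + 21 \left(-14\right)\right)\right) 5675 = \left(-38 - 313\right) 5675 = \left(-351\right) 5675 = -1991925$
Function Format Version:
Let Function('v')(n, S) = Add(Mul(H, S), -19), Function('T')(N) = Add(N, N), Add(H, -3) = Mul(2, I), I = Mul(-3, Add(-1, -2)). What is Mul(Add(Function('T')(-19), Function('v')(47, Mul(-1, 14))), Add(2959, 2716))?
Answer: -1991925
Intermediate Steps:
I = 9 (I = Mul(-3, -3) = 9)
H = 21 (H = Add(3, Mul(2, 9)) = Add(3, 18) = 21)
Function('T')(N) = Mul(2, N)
Function('v')(n, S) = Add(-19, Mul(21, S)) (Function('v')(n, S) = Add(Mul(21, S), -19) = Add(-19, Mul(21, S)))
Mul(Add(Function('T')(-19), Function('v')(47, Mul(-1, 14))), Add(2959, 2716)) = Mul(Add(Mul(2, -19), Add(-19, Mul(21, Mul(-1, 14)))), Add(2959, 2716)) = Mul(Add(-38, Add(-19, Mul(21, -14))), 5675) = Mul(Add(-38, Add(-19, -294)), 5675) = Mul(Add(-38, -313), 5675) = Mul(-351, 5675) = -1991925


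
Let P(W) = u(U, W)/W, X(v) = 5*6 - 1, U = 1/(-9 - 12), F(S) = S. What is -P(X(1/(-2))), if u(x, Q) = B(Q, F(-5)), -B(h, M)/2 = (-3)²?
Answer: 18/29 ≈ 0.62069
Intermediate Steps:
B(h, M) = -18 (B(h, M) = -2*(-3)² = -2*9 = -18)
U = -1/21 (U = 1/(-21) = -1/21 ≈ -0.047619)
u(x, Q) = -18
X(v) = 29 (X(v) = 30 - 1 = 29)
P(W) = -18/W
-P(X(1/(-2))) = -(-18)/29 = -1*(-18/29) = 18/29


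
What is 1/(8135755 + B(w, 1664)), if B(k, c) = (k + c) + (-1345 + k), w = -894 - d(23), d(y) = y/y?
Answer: 1/8134284 ≈ 1.2294e-7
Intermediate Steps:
d(y) = 1
w = -895 (w = -894 - 1*1 = -894 - 1 = -895)
B(k, c) = -1345 + c + 2*k (B(k, c) = (c + k) + (-1345 + k) = -1345 + c + 2*k)
1/(8135755 + B(w, 1664)) = 1/(8135755 + (-1345 + 1664 + 2*(-895))) = 1/(8135755 + (-1345 + 1664 - 1790)) = 1/(8135755 - 1471) = 1/8134284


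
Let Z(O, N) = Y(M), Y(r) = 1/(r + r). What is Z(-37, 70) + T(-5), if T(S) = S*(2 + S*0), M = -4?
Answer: -81/8 ≈ -10.125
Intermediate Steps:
T(S) = 2*S (T(S) = S*(2 + 0) = S*2 = 2*S)
Y(r) = 1/(2*r)
Z(O, N) = -1/8 (Z(O, N) = (1/2)/(-4) = (1/2)*(-1/4) = -1/8)
Z(-37, 70) + T(-5) = -1/8 + 2*(-5) = -1/8 - 10 = -81/8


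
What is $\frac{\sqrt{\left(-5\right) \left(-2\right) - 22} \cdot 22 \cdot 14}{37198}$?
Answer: $\frac{44 i \sqrt{3}}{2657} \approx 0.028683 i$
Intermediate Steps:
$\frac{\sqrt{\left(-5\right) \left(-2\right) - 22} \cdot 22 \cdot 14}{37198} = \sqrt{10 - 22} \cdot 22 \cdot 14 \cdot \frac{1}{37198} = \sqrt{-12} \cdot 22 \cdot 14 \cdot \frac{1}{37198} = 2 i \sqrt{3} \cdot 22 \cdot 14 \cdot \frac{1}{37198} = 44 i \sqrt{3} \cdot 14 \cdot \frac{1}{37198} = 616 i \sqrt{3} \cdot \frac{1}{37198} = \frac{44 i \sqrt{3}}{2657}$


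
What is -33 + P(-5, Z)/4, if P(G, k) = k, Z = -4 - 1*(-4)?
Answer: -33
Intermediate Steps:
Z = 0 (Z = -4 + 4 = 0)
-33 + P(-5, Z)/4 = -33 + 0/4 = -33 + (¼)*0 = -33 + 0 = -33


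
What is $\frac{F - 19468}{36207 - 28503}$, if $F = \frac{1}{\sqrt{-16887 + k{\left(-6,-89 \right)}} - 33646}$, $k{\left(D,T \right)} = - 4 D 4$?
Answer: $- \frac{11019570438361}{4360734052164} - \frac{i \sqrt{16791}}{8721468104328} \approx -2.527 - 1.4858 \cdot 10^{-11} i$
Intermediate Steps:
$k{\left(D,T \right)} = - 16 D$
$F = \frac{1}{-33646 + i \sqrt{16791}}$ ($F = \frac{1}{\sqrt{-16887 - -96} - 33646} = \frac{1}{\sqrt{-16887 + 96} - 33646} = \frac{1}{\sqrt{-16791} - 33646} = \frac{1}{i \sqrt{16791} - 33646} = \frac{1}{-33646 + i \sqrt{16791}} \approx -2.9721 \cdot 10^{-5} - 1.145 \cdot 10^{-7} i$)
$\frac{F - 19468}{36207 - 28503} = \frac{\left(- \frac{33646}{1132070107} - \frac{i \sqrt{16791}}{1132070107}\right) - 19468}{36207 - 28503} = \frac{- \frac{22039140876722}{1132070107} - \frac{i \sqrt{16791}}{1132070107}}{7704} = \left(- \frac{22039140876722}{1132070107} - \frac{i \sqrt{16791}}{1132070107}\right) \frac{1}{7704} = - \frac{11019570438361}{4360734052164} - \frac{i \sqrt{16791}}{8721468104328}$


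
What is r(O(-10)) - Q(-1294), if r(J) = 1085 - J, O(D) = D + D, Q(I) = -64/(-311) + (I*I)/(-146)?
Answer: 285456941/22703 ≈ 12574.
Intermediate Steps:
Q(I) = 64/311 - I²/146 (Q(I) = -64*(-1/311) + I²*(-1/146) = 64/311 - I²/146)
O(D) = 2*D
r(O(-10)) - Q(-1294) = (1085 - 2*(-10)) - (64/311 - 1/146*(-1294)²) = (1085 - 1*(-20)) - (64/311 - 1/146*1674436) = (1085 + 20) - (64/311 - 837218/73) = 1105 - 1*(-260370126/22703) = 1105 + 260370126/22703 = 285456941/22703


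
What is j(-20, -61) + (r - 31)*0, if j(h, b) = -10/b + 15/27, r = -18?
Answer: 395/549 ≈ 0.71949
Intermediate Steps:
j(h, b) = 5/9 - 10/b (j(h, b) = -10/b + 15*(1/27) = -10/b + 5/9 = 5/9 - 10/b)
j(-20, -61) + (r - 31)*0 = (5/9 - 10/(-61)) + (-18 - 31)*0 = (5/9 - 10*(-1/61)) - 49*0 = (5/9 + 10/61) + 0 = 395/549 + 0 = 395/549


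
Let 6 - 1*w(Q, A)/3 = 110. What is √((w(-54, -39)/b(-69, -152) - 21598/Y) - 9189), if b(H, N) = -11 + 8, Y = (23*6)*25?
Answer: 2*I*√270521814/345 ≈ 95.348*I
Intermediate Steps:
w(Q, A) = -312 (w(Q, A) = 18 - 3*110 = 18 - 330 = -312)
Y = 3450 (Y = 138*25 = 3450)
b(H, N) = -3
√((w(-54, -39)/b(-69, -152) - 21598/Y) - 9189) = √((-312/(-3) - 21598/3450) - 9189) = √((-312*(-⅓) - 21598*1/3450) - 9189) = √((104 - 10799/1725) - 9189) = √(168601/1725 - 9189) = √(-15682424/1725) = 2*I*√270521814/345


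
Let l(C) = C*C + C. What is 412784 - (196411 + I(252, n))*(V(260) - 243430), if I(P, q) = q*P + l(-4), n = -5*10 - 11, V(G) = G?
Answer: 44026584454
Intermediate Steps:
l(C) = C + C**2 (l(C) = C**2 + C = C + C**2)
n = -61 (n = -50 - 11 = -61)
I(P, q) = 12 + P*q (I(P, q) = q*P - 4*(1 - 4) = P*q - 4*(-3) = P*q + 12 = 12 + P*q)
412784 - (196411 + I(252, n))*(V(260) - 243430) = 412784 - (196411 + (12 + 252*(-61)))*(260 - 243430) = 412784 - (196411 + (12 - 15372))*(-243170) = 412784 - (196411 - 15360)*(-243170) = 412784 - 181051*(-243170) = 412784 - 1*(-44026171670) = 412784 + 44026171670 = 44026584454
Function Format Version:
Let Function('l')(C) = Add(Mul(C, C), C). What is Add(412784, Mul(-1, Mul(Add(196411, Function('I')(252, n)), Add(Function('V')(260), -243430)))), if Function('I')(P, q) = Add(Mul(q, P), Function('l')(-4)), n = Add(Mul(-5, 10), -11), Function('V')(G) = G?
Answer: 44026584454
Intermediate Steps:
Function('l')(C) = Add(C, Pow(C, 2)) (Function('l')(C) = Add(Pow(C, 2), C) = Add(C, Pow(C, 2)))
n = -61 (n = Add(-50, -11) = -61)
Function('I')(P, q) = Add(12, Mul(P, q)) (Function('I')(P, q) = Add(Mul(q, P), Mul(-4, Add(1, -4))) = Add(Mul(P, q), Mul(-4, -3)) = Add(Mul(P, q), 12) = Add(12, Mul(P, q)))
Add(412784, Mul(-1, Mul(Add(196411, Function('I')(252, n)), Add(Function('V')(260), -243430)))) = Add(412784, Mul(-1, Mul(Add(196411, Add(12, Mul(252, -61))), Add(260, -243430)))) = Add(412784, Mul(-1, Mul(Add(196411, Add(12, -15372)), -243170))) = Add(412784, Mul(-1, Mul(Add(196411, -15360), -243170))) = Add(412784, Mul(-1, Mul(181051, -243170))) = Add(412784, Mul(-1, -44026171670)) = Add(412784, 44026171670) = 44026584454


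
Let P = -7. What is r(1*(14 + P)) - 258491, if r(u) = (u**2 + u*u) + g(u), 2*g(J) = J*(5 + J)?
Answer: -258351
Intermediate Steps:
g(J) = J*(5 + J)/2 (g(J) = (J*(5 + J))/2 = J*(5 + J)/2)
r(u) = 2*u**2 + u*(5 + u)/2 (r(u) = (u**2 + u*u) + u*(5 + u)/2 = (u**2 + u**2) + u*(5 + u)/2 = 2*u**2 + u*(5 + u)/2)
r(1*(14 + P)) - 258491 = 5*(1*(14 - 7))*(1 + 1*(14 - 7))/2 - 258491 = 5*(1*7)*(1 + 1*7)/2 - 258491 = (5/2)*7*(1 + 7) - 258491 = (5/2)*7*8 - 258491 = 140 - 258491 = -258351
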